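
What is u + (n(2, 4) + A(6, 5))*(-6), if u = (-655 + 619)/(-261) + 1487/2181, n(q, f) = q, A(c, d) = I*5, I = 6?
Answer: -12091961/63249 ≈ -191.18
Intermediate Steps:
A(c, d) = 30 (A(c, d) = 6*5 = 30)
u = 51847/63249 (u = -36*(-1/261) + 1487*(1/2181) = 4/29 + 1487/2181 = 51847/63249 ≈ 0.81973)
u + (n(2, 4) + A(6, 5))*(-6) = 51847/63249 + (2 + 30)*(-6) = 51847/63249 + 32*(-6) = 51847/63249 - 192 = -12091961/63249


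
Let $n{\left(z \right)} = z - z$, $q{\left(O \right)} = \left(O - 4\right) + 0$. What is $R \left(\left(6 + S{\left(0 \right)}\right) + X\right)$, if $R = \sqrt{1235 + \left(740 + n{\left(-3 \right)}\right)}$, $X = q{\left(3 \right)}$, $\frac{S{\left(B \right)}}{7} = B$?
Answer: $25 \sqrt{79} \approx 222.2$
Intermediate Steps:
$S{\left(B \right)} = 7 B$
$q{\left(O \right)} = -4 + O$ ($q{\left(O \right)} = \left(-4 + O\right) + 0 = -4 + O$)
$X = -1$ ($X = -4 + 3 = -1$)
$n{\left(z \right)} = 0$
$R = 5 \sqrt{79}$ ($R = \sqrt{1235 + \left(740 + 0\right)} = \sqrt{1235 + 740} = \sqrt{1975} = 5 \sqrt{79} \approx 44.441$)
$R \left(\left(6 + S{\left(0 \right)}\right) + X\right) = 5 \sqrt{79} \left(\left(6 + 7 \cdot 0\right) - 1\right) = 5 \sqrt{79} \left(\left(6 + 0\right) - 1\right) = 5 \sqrt{79} \left(6 - 1\right) = 5 \sqrt{79} \cdot 5 = 25 \sqrt{79}$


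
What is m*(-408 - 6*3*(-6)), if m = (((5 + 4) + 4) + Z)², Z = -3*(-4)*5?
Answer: -1598700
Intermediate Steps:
Z = 60 (Z = 12*5 = 60)
m = 5329 (m = (((5 + 4) + 4) + 60)² = ((9 + 4) + 60)² = (13 + 60)² = 73² = 5329)
m*(-408 - 6*3*(-6)) = 5329*(-408 - 6*3*(-6)) = 5329*(-408 - 18*(-6)) = 5329*(-408 + 108) = 5329*(-300) = -1598700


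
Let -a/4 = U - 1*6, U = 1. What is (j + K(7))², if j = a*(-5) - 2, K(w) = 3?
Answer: 9801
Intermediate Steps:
a = 20 (a = -4*(1 - 1*6) = -4*(1 - 6) = -4*(-5) = 20)
j = -102 (j = 20*(-5) - 2 = -100 - 2 = -102)
(j + K(7))² = (-102 + 3)² = (-99)² = 9801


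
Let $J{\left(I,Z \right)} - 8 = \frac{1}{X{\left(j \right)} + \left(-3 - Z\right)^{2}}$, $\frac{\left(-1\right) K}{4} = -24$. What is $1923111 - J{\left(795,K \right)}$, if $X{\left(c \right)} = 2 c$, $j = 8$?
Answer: $\frac{18879102150}{9817} \approx 1.9231 \cdot 10^{6}$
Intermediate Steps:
$K = 96$ ($K = \left(-4\right) \left(-24\right) = 96$)
$J{\left(I,Z \right)} = 8 + \frac{1}{16 + \left(-3 - Z\right)^{2}}$ ($J{\left(I,Z \right)} = 8 + \frac{1}{2 \cdot 8 + \left(-3 - Z\right)^{2}} = 8 + \frac{1}{16 + \left(-3 - Z\right)^{2}}$)
$1923111 - J{\left(795,K \right)} = 1923111 - \frac{129 + 8 \left(3 + 96\right)^{2}}{16 + \left(3 + 96\right)^{2}} = 1923111 - \frac{129 + 8 \cdot 99^{2}}{16 + 99^{2}} = 1923111 - \frac{129 + 8 \cdot 9801}{16 + 9801} = 1923111 - \frac{129 + 78408}{9817} = 1923111 - \frac{1}{9817} \cdot 78537 = 1923111 - \frac{78537}{9817} = \frac{18879102150}{9817}$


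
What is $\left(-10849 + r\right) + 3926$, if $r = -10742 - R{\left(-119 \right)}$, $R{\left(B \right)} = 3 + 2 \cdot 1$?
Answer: $-17670$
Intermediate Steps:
$R{\left(B \right)} = 5$ ($R{\left(B \right)} = 3 + 2 = 5$)
$r = -10747$ ($r = -10742 - 5 = -10747$)
$\left(-10849 + r\right) + 3926 = \left(-10849 - 10747\right) + 3926 = -21596 + 3926 = -17670$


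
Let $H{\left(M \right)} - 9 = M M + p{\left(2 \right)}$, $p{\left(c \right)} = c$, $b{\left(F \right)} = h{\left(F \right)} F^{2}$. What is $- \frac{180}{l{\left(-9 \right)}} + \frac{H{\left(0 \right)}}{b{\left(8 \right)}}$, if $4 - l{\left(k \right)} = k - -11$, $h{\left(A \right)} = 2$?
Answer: $- \frac{11509}{128} \approx -89.914$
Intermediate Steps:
$b{\left(F \right)} = 2 F^{2}$
$l{\left(k \right)} = -7 - k$ ($l{\left(k \right)} = 4 - \left(k - -11\right) = 4 - \left(k + 11\right) = 4 - \left(11 + k\right) = -7 - k$)
$H{\left(M \right)} = 11 + M^{2}$ ($H{\left(M \right)} = 9 + \left(M M + 2\right) = 9 + \left(M^{2} + 2\right) = 9 + \left(2 + M^{2}\right) = 11 + M^{2}$)
$- \frac{180}{l{\left(-9 \right)}} + \frac{H{\left(0 \right)}}{b{\left(8 \right)}} = - \frac{180}{-7 - -9} + \frac{11 + 0^{2}}{2 \cdot 8^{2}} = - \frac{180}{-7 + 9} + \frac{11 + 0}{2 \cdot 64} = - \frac{180}{2} + \frac{11}{128} = \left(-180\right) \frac{1}{2} + 11 \cdot \frac{1}{128} = -90 + \frac{11}{128} = - \frac{11509}{128}$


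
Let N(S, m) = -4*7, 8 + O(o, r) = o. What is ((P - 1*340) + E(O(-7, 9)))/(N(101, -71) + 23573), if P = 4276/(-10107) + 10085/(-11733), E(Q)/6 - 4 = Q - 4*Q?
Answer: -1869009743/930697990965 ≈ -0.0020082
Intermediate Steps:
O(o, r) = -8 + o
E(Q) = 24 - 18*Q (E(Q) = 24 + 6*(Q - 4*Q) = 24 + 6*(-3*Q) = 24 - 18*Q)
N(S, m) = -28
P = -50699801/39528477 (P = 4276*(-1/10107) + 10085*(-1/11733) = -4276/10107 - 10085/11733 = -50699801/39528477 ≈ -1.2826)
((P - 1*340) + E(O(-7, 9)))/(N(101, -71) + 23573) = ((-50699801/39528477 - 1*340) + (24 - 18*(-8 - 7)))/(-28 + 23573) = ((-50699801/39528477 - 340) + (24 - 18*(-15)))/23545 = (-13490381981/39528477 + (24 + 270))*(1/23545) = (-13490381981/39528477 + 294)*(1/23545) = -1869009743/39528477*1/23545 = -1869009743/930697990965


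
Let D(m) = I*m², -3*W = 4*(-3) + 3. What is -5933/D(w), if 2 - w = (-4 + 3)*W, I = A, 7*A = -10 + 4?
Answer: 41531/150 ≈ 276.87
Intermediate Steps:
W = 3 (W = -(4*(-3) + 3)/3 = -(-12 + 3)/3 = -⅓*(-9) = 3)
A = -6/7 (A = (-10 + 4)/7 = (⅐)*(-6) = -6/7 ≈ -0.85714)
I = -6/7 ≈ -0.85714
w = 5 (w = 2 - (-4 + 3)*3 = 2 - (-1)*3 = 2 - 1*(-3) = 2 + 3 = 5)
D(m) = -6*m²/7
-5933/D(w) = -5933/((-6/7*5²)) = -5933/((-6/7*25)) = -5933/(-150/7) = -5933*(-7/150) = 41531/150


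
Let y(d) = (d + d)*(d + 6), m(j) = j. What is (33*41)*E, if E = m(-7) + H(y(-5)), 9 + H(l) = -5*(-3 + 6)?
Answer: -41943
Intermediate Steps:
y(d) = 2*d*(6 + d) (y(d) = (2*d)*(6 + d) = 2*d*(6 + d))
H(l) = -24 (H(l) = -9 - 5*(-3 + 6) = -9 - 5*3 = -9 - 15 = -24)
E = -31 (E = -7 - 24 = -31)
(33*41)*E = (33*41)*(-31) = 1353*(-31) = -41943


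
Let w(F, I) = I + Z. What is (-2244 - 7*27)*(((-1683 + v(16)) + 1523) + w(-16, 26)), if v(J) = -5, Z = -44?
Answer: 445239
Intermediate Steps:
w(F, I) = -44 + I (w(F, I) = I - 44 = -44 + I)
(-2244 - 7*27)*(((-1683 + v(16)) + 1523) + w(-16, 26)) = (-2244 - 7*27)*(((-1683 - 5) + 1523) + (-44 + 26)) = (-2244 - 189)*((-1688 + 1523) - 18) = -2433*(-165 - 18) = -2433*(-183) = 445239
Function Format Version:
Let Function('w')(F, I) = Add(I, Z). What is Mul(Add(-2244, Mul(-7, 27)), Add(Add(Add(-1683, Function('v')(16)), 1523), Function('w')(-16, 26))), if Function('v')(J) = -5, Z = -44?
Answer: 445239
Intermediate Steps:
Function('w')(F, I) = Add(-44, I) (Function('w')(F, I) = Add(I, -44) = Add(-44, I))
Mul(Add(-2244, Mul(-7, 27)), Add(Add(Add(-1683, Function('v')(16)), 1523), Function('w')(-16, 26))) = Mul(Add(-2244, Mul(-7, 27)), Add(Add(Add(-1683, -5), 1523), Add(-44, 26))) = Mul(Add(-2244, -189), Add(Add(-1688, 1523), -18)) = Mul(-2433, Add(-165, -18)) = Mul(-2433, -183) = 445239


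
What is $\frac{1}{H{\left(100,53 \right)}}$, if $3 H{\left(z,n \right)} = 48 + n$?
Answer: $\frac{3}{101} \approx 0.029703$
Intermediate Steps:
$H{\left(z,n \right)} = 16 + \frac{n}{3}$ ($H{\left(z,n \right)} = \frac{48 + n}{3} = 16 + \frac{n}{3}$)
$\frac{1}{H{\left(100,53 \right)}} = \frac{1}{16 + \frac{1}{3} \cdot 53} = \frac{1}{16 + \frac{53}{3}} = \frac{1}{\frac{101}{3}} = \frac{3}{101}$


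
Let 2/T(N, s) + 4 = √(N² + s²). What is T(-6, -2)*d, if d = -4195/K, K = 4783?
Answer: -4195/14349 - 4195*√10/28698 ≈ -0.75461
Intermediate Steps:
T(N, s) = 2/(-4 + √(N² + s²))
d = -4195/4783 ≈ -0.87706
T(-6, -2)*d = (2/(-4 + √((-6)² + (-2)²)))*(-4195/4783) = (2/(-4 + √(36 + 4)))*(-4195/4783) = (2/(-4 + √40))*(-4195/4783) = (2/(-4 + 2*√10))*(-4195/4783) = -8390/(4783*(-4 + 2*√10))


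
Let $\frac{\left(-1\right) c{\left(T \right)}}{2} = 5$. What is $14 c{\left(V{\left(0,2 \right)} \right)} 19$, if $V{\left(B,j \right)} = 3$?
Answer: $-2660$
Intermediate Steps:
$c{\left(T \right)} = -10$ ($c{\left(T \right)} = \left(-2\right) 5 = -10$)
$14 c{\left(V{\left(0,2 \right)} \right)} 19 = 14 \left(-10\right) 19 = \left(-140\right) 19 = -2660$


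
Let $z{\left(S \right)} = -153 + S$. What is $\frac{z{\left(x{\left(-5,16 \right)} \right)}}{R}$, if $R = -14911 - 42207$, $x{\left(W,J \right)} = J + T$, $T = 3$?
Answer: $\frac{67}{28559} \approx 0.002346$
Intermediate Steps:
$x{\left(W,J \right)} = 3 + J$ ($x{\left(W,J \right)} = J + 3 = 3 + J$)
$R = -57118$
$\frac{z{\left(x{\left(-5,16 \right)} \right)}}{R} = \frac{-153 + \left(3 + 16\right)}{-57118} = \left(-153 + 19\right) \left(- \frac{1}{57118}\right) = \left(-134\right) \left(- \frac{1}{57118}\right) = \frac{67}{28559}$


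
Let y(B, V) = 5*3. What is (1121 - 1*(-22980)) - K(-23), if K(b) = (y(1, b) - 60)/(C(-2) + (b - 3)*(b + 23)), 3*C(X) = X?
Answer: 48067/2 ≈ 24034.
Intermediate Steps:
C(X) = X/3
y(B, V) = 15
K(b) = -45/(-⅔ + (-3 + b)*(23 + b)) (K(b) = (15 - 60)/((⅓)*(-2) + (b - 3)*(b + 23)) = -45/(-⅔ + (-3 + b)*(23 + b)))
(1121 - 1*(-22980)) - K(-23) = (1121 - 1*(-22980)) - (-135)/(-209 + 3*(-23)² + 60*(-23)) = (1121 + 22980) - (-135)/(-209 + 3*529 - 1380) = 24101 - (-135)/(-209 + 1587 - 1380) = 24101 - (-135)/(-2) = 24101 - (-135)*(-1)/2 = 24101 - 1*135/2 = 24101 - 135/2 = 48067/2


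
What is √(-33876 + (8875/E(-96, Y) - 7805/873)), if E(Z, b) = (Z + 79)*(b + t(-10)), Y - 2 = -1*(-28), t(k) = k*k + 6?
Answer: I*√13269657891734/19788 ≈ 184.09*I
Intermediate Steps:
t(k) = 6 + k² (t(k) = k² + 6 = 6 + k²)
Y = 30 (Y = 2 - 1*(-28) = 2 + 28 = 30)
E(Z, b) = (79 + Z)*(106 + b) (E(Z, b) = (Z + 79)*(b + (6 + (-10)²)) = (79 + Z)*(b + (6 + 100)) = (79 + Z)*(b + 106) = (79 + Z)*(106 + b))
√(-33876 + (8875/E(-96, Y) - 7805/873)) = √(-33876 + (8875/(8374 + 79*30 + 106*(-96) - 96*30) - 7805/873)) = √(-33876 + (8875/(8374 + 2370 - 10176 - 2880) - 7805*1/873)) = √(-33876 + (8875/(-2312) - 7805/873)) = √(-33876 + (8875*(-1/2312) - 7805/873)) = √(-33876 + (-8875/2312 - 7805/873)) = √(-33876 - 25793035/2018376) = √(-68400298411/2018376) = I*√13269657891734/19788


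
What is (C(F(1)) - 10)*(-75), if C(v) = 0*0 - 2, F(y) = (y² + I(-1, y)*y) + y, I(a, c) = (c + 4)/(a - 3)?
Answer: 900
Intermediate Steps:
I(a, c) = (4 + c)/(-3 + a)
F(y) = y + y² + y*(-1 - y/4) (F(y) = (y² + ((4 + y)/(-3 - 1))*y) + y = (y² + ((4 + y)/(-4))*y) + y = (y² + (-(4 + y)/4)*y) + y = (y² + (-1 - y/4)*y) + y = (y² + y*(-1 - y/4)) + y = y + y² + y*(-1 - y/4))
C(v) = -2 (C(v) = 0 - 2 = -2)
(C(F(1)) - 10)*(-75) = (-2 - 10)*(-75) = -12*(-75) = 900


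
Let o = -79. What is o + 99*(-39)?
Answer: -3940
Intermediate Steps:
o + 99*(-39) = -79 + 99*(-39) = -79 - 3861 = -3940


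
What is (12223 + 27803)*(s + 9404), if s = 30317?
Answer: 1589872746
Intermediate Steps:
(12223 + 27803)*(s + 9404) = (12223 + 27803)*(30317 + 9404) = 40026*39721 = 1589872746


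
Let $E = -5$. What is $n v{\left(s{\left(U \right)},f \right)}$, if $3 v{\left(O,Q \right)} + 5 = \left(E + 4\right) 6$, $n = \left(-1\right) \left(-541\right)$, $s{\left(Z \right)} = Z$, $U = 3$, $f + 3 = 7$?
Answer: $- \frac{5951}{3} \approx -1983.7$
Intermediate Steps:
$f = 4$ ($f = -3 + 7 = 4$)
$n = 541$
$v{\left(O,Q \right)} = - \frac{11}{3}$ ($v{\left(O,Q \right)} = - \frac{5}{3} + \frac{\left(-5 + 4\right) 6}{3} = - \frac{5}{3} + \frac{\left(-1\right) 6}{3} = - \frac{5}{3} + \frac{1}{3} \left(-6\right) = - \frac{5}{3} - 2 = - \frac{11}{3}$)
$n v{\left(s{\left(U \right)},f \right)} = 541 \left(- \frac{11}{3}\right) = - \frac{5951}{3}$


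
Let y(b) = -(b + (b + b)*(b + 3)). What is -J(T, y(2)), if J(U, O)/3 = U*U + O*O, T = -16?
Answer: -2220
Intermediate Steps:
y(b) = -b - 2*b*(3 + b) (y(b) = -(b + (2*b)*(3 + b)) = -(b + 2*b*(3 + b)) = -b - 2*b*(3 + b))
J(U, O) = 3*O² + 3*U² (J(U, O) = 3*(U*U + O*O) = 3*(U² + O²) = 3*(O² + U²) = 3*O² + 3*U²)
-J(T, y(2)) = -(3*(-1*2*(7 + 2*2))² + 3*(-16)²) = -(3*(-1*2*(7 + 4))² + 3*256) = -(3*(-1*2*11)² + 768) = -(3*(-22)² + 768) = -(3*484 + 768) = -(1452 + 768) = -1*2220 = -2220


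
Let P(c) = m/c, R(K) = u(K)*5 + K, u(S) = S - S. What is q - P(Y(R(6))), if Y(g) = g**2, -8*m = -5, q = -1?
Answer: -293/288 ≈ -1.0174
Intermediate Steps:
u(S) = 0
R(K) = K (R(K) = 0*5 + K = 0 + K = K)
m = 5/8 (m = -1/8*(-5) = 5/8 ≈ 0.62500)
P(c) = 5/(8*c)
q - P(Y(R(6))) = -1 - 5/(8*(6**2)) = -1 - 5/(8*36) = -1 - 1*5/288 = -1 - 5/288 = -293/288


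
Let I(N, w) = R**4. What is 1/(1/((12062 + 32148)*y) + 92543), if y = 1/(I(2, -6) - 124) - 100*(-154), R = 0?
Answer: 42211685895/3906396047781047 ≈ 1.0806e-5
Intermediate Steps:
I(N, w) = 0 (I(N, w) = 0**4 = 0)
y = 1909599/124 (y = 1/(0 - 124) - 100*(-154) = 1/(-124) + 15400 = -1/124 + 15400 = 1909599/124 ≈ 15400.)
1/(1/((12062 + 32148)*y) + 92543) = 1/(1/((12062 + 32148)*(1909599/124)) + 92543) = 1/((124/1909599)/44210 + 92543) = 1/((1/44210)*(124/1909599) + 92543) = 1/(62/42211685895 + 92543) = 1/(3906396047781047/42211685895) = 42211685895/3906396047781047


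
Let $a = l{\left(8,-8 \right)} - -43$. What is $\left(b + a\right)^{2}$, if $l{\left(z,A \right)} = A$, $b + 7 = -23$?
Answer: $25$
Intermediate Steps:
$b = -30$ ($b = -7 - 23 = -30$)
$a = 35$ ($a = -8 - -43 = -8 + 43 = 35$)
$\left(b + a\right)^{2} = \left(-30 + 35\right)^{2} = 5^{2} = 25$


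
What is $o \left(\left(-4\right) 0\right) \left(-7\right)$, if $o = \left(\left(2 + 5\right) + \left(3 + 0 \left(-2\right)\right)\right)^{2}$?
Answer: $0$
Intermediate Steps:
$o = 100$ ($o = \left(7 + \left(3 + 0\right)\right)^{2} = \left(7 + 3\right)^{2} = 10^{2} = 100$)
$o \left(\left(-4\right) 0\right) \left(-7\right) = 100 \left(\left(-4\right) 0\right) \left(-7\right) = 100 \cdot 0 \left(-7\right) = 0 \left(-7\right) = 0$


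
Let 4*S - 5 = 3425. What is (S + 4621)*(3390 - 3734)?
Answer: -1884604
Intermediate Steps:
S = 1715/2 (S = 5/4 + (1/4)*3425 = 5/4 + 3425/4 = 1715/2 ≈ 857.50)
(S + 4621)*(3390 - 3734) = (1715/2 + 4621)*(3390 - 3734) = (10957/2)*(-344) = -1884604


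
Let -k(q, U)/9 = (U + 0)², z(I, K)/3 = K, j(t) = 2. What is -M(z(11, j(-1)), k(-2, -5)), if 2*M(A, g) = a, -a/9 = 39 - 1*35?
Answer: 18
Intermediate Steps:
z(I, K) = 3*K
k(q, U) = -9*U² (k(q, U) = -9*(U + 0)² = -9*U²)
a = -36 (a = -9*(39 - 1*35) = -9*(39 - 35) = -9*4 = -36)
M(A, g) = -18 (M(A, g) = (½)*(-36) = -18)
-M(z(11, j(-1)), k(-2, -5)) = -1*(-18) = 18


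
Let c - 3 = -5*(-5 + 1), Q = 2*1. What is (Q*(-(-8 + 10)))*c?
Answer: -92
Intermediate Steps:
Q = 2
c = 23 (c = 3 - 5*(-5 + 1) = 3 - 5*(-4) = 3 + 20 = 23)
(Q*(-(-8 + 10)))*c = (2*(-(-8 + 10)))*23 = (2*(-1*2))*23 = (2*(-2))*23 = -4*23 = -92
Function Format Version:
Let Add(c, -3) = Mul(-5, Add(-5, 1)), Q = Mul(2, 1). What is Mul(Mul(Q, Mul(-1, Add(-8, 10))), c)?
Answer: -92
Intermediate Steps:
Q = 2
c = 23 (c = Add(3, Mul(-5, Add(-5, 1))) = Add(3, Mul(-5, -4)) = Add(3, 20) = 23)
Mul(Mul(Q, Mul(-1, Add(-8, 10))), c) = Mul(Mul(2, Mul(-1, Add(-8, 10))), 23) = Mul(Mul(2, Mul(-1, 2)), 23) = Mul(Mul(2, -2), 23) = Mul(-4, 23) = -92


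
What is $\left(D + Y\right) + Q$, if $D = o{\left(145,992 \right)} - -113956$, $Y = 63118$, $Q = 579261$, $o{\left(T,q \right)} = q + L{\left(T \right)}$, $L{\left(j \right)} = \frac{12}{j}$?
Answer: $\frac{109812427}{145} \approx 7.5733 \cdot 10^{5}$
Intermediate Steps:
$o{\left(T,q \right)} = q + \frac{12}{T}$
$D = \frac{16667472}{145}$ ($D = \left(992 + \frac{12}{145}\right) - -113956 = \left(992 + 12 \cdot \frac{1}{145}\right) + 113956 = \left(992 + \frac{12}{145}\right) + 113956 = \frac{143852}{145} + 113956 = \frac{16667472}{145} \approx 1.1495 \cdot 10^{5}$)
$\left(D + Y\right) + Q = \left(\frac{16667472}{145} + 63118\right) + 579261 = \frac{25819582}{145} + 579261 = \frac{109812427}{145}$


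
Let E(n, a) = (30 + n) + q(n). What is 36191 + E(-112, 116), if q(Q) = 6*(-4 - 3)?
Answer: 36067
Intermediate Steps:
q(Q) = -42 (q(Q) = 6*(-7) = -42)
E(n, a) = -12 + n (E(n, a) = (30 + n) - 42 = -12 + n)
36191 + E(-112, 116) = 36191 + (-12 - 112) = 36191 - 124 = 36067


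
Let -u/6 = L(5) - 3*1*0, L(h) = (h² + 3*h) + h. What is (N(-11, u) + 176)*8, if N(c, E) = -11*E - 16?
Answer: 25040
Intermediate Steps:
L(h) = h² + 4*h
u = -270 (u = -6*(5*(4 + 5) - 3*1*0) = -6*(5*9 - 3*0) = -6*(45 - 1*0) = -6*(45 + 0) = -6*45 = -270)
N(c, E) = -16 - 11*E
(N(-11, u) + 176)*8 = ((-16 - 11*(-270)) + 176)*8 = ((-16 + 2970) + 176)*8 = (2954 + 176)*8 = 3130*8 = 25040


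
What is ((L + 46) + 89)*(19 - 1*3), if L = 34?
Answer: 2704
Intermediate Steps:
((L + 46) + 89)*(19 - 1*3) = ((34 + 46) + 89)*(19 - 1*3) = (80 + 89)*(19 - 3) = 169*16 = 2704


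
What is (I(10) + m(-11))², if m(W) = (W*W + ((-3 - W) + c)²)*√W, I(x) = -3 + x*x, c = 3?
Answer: -634795 + 46948*I*√11 ≈ -6.348e+5 + 1.5571e+5*I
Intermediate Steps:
I(x) = -3 + x²
m(W) = 2*W^(5/2) (m(W) = (W*W + ((-3 - W) + 3)²)*√W = (W² + (-W)²)*√W = (W² + W²)*√W = (2*W²)*√W = 2*W^(5/2))
(I(10) + m(-11))² = ((-3 + 10²) + 2*(-11)^(5/2))² = ((-3 + 100) + 2*(121*I*√11))² = (97 + 242*I*√11)²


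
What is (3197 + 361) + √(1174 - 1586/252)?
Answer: 3558 + √2059834/42 ≈ 3592.2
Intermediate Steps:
(3197 + 361) + √(1174 - 1586/252) = 3558 + √(1174 - 1586*1/252) = 3558 + √(1174 - 793/126) = 3558 + √(147131/126) = 3558 + √2059834/42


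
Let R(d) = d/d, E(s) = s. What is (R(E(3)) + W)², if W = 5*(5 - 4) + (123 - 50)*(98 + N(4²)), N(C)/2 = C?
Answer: 90174016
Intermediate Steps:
N(C) = 2*C
R(d) = 1
W = 9495 (W = 5*(5 - 4) + (123 - 50)*(98 + 2*4²) = 5*1 + 73*(98 + 2*16) = 5 + 73*(98 + 32) = 5 + 73*130 = 5 + 9490 = 9495)
(R(E(3)) + W)² = (1 + 9495)² = 9496² = 90174016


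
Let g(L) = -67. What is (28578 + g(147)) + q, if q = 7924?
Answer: 36435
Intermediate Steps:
(28578 + g(147)) + q = (28578 - 67) + 7924 = 28511 + 7924 = 36435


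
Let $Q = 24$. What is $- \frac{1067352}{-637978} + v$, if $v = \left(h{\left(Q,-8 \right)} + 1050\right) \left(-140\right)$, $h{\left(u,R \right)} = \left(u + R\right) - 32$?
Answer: $- \frac{4197846724}{28999} \approx -1.4476 \cdot 10^{5}$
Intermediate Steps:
$h{\left(u,R \right)} = -32 + R + u$ ($h{\left(u,R \right)} = \left(R + u\right) - 32 = -32 + R + u$)
$v = -144760$ ($v = \left(\left(-32 - 8 + 24\right) + 1050\right) \left(-140\right) = \left(-16 + 1050\right) \left(-140\right) = 1034 \left(-140\right) = -144760$)
$- \frac{1067352}{-637978} + v = - \frac{1067352}{-637978} - 144760 = \left(-1067352\right) \left(- \frac{1}{637978}\right) - 144760 = \frac{48516}{28999} - 144760 = - \frac{4197846724}{28999}$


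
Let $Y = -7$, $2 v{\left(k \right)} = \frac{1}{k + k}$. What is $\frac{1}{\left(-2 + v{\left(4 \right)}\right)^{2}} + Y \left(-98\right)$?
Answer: $\frac{659502}{961} \approx 686.27$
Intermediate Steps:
$v{\left(k \right)} = \frac{1}{4 k}$ ($v{\left(k \right)} = \frac{1}{2 \left(k + k\right)} = \frac{1}{2 \cdot 2 k} = \frac{\frac{1}{2} \frac{1}{k}}{2} = \frac{1}{4 k}$)
$\frac{1}{\left(-2 + v{\left(4 \right)}\right)^{2}} + Y \left(-98\right) = \frac{1}{\left(-2 + \frac{1}{4 \cdot 4}\right)^{2}} - -686 = \frac{1}{\left(-2 + \frac{1}{4} \cdot \frac{1}{4}\right)^{2}} + 686 = \frac{1}{\left(-2 + \frac{1}{16}\right)^{2}} + 686 = \frac{1}{\left(- \frac{31}{16}\right)^{2}} + 686 = \frac{1}{\frac{961}{256}} + 686 = \frac{256}{961} + 686 = \frac{659502}{961}$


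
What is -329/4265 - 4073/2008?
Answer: -18031977/8564120 ≈ -2.1055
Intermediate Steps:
-329/4265 - 4073/2008 = -18031977/8564120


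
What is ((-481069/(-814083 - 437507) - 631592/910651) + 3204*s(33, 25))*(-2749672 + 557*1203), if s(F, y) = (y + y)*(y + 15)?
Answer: -15188558319931051915719039/1139761685090 ≈ -1.3326e+13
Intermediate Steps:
s(F, y) = 2*y*(15 + y) (s(F, y) = (2*y)*(15 + y) = 2*y*(15 + y))
((-481069/(-814083 - 437507) - 631592/910651) + 3204*s(33, 25))*(-2749672 + 557*1203) = ((-481069/(-814083 - 437507) - 631592/910651) + 3204*(2*25*(15 + 25)))*(-2749672 + 557*1203) = ((-481069/(-1251590) - 631592*1/910651) + 3204*(2*25*40))*(-2749672 + 670071) = ((-481069*(-1/1251590) - 631592/910651) + 3204*2000)*(-2079601) = ((481069/1251590 - 631592/910651) + 6408000)*(-2079601) = (-352408265361/1139761685090 + 6408000)*(-2079601) = (7303592525648454639/1139761685090)*(-2079601) = -15188558319931051915719039/1139761685090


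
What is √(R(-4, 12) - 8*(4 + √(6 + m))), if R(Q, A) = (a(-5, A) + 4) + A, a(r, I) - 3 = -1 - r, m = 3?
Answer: I*√33 ≈ 5.7446*I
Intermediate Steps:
a(r, I) = 2 - r (a(r, I) = 3 + (-1 - r) = 2 - r)
R(Q, A) = 11 + A (R(Q, A) = ((2 - 1*(-5)) + 4) + A = ((2 + 5) + 4) + A = (7 + 4) + A = 11 + A)
√(R(-4, 12) - 8*(4 + √(6 + m))) = √((11 + 12) - 8*(4 + √(6 + 3))) = √(23 - 8*(4 + √9)) = √(23 - 8*(4 + 3)) = √(23 - 8*7) = √(23 - 56) = √(-33) = I*√33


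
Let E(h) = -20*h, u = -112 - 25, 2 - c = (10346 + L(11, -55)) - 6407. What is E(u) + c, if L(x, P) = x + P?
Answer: -1153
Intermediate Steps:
L(x, P) = P + x
c = -3893 (c = 2 - ((10346 + (-55 + 11)) - 6407) = 2 - ((10346 - 44) - 6407) = 2 - (10302 - 6407) = 2 - 1*3895 = 2 - 3895 = -3893)
u = -137
E(u) + c = -20*(-137) - 3893 = 2740 - 3893 = -1153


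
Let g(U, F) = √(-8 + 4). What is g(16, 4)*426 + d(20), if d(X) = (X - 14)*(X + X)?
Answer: 240 + 852*I ≈ 240.0 + 852.0*I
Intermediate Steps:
d(X) = 2*X*(-14 + X) (d(X) = (-14 + X)*(2*X) = 2*X*(-14 + X))
g(U, F) = 2*I (g(U, F) = √(-4) = 2*I)
g(16, 4)*426 + d(20) = (2*I)*426 + 2*20*(-14 + 20) = 852*I + 2*20*6 = 852*I + 240 = 240 + 852*I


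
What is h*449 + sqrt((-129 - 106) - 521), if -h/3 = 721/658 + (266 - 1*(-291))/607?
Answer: -154742013/57058 + 6*I*sqrt(21) ≈ -2712.0 + 27.495*I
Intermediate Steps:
h = -344637/57058 (h = -3*(721/658 + (266 - 1*(-291))/607) = -3*(721*(1/658) + (266 + 291)*(1/607)) = -3*(103/94 + 557*(1/607)) = -3*(103/94 + 557/607) = -3*114879/57058 = -344637/57058 ≈ -6.0401)
h*449 + sqrt((-129 - 106) - 521) = -344637/57058*449 + sqrt((-129 - 106) - 521) = -154742013/57058 + sqrt(-235 - 521) = -154742013/57058 + sqrt(-756) = -154742013/57058 + 6*I*sqrt(21)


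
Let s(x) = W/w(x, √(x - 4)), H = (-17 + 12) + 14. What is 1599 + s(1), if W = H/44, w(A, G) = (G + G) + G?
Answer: 1599 - I*√3/44 ≈ 1599.0 - 0.039365*I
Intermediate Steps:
H = 9 (H = -5 + 14 = 9)
w(A, G) = 3*G (w(A, G) = 2*G + G = 3*G)
W = 9/44 ≈ 0.20455
s(x) = 3/(44*√(-4 + x)) (s(x) = 9/(44*((3*√(x - 4)))) = 9/(44*((3*√(-4 + x)))) = 9*(1/(3*√(-4 + x)))/44 = 3/(44*√(-4 + x)))
1599 + s(1) = 1599 + 3/(44*√(-4 + 1)) = 1599 + 3/(44*√(-3)) = 1599 + 3*(-I*√3/3)/44 = 1599 - I*√3/44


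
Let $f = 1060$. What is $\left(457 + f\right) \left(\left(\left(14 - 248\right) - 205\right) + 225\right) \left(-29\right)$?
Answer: $9414502$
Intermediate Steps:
$\left(457 + f\right) \left(\left(\left(14 - 248\right) - 205\right) + 225\right) \left(-29\right) = \left(457 + 1060\right) \left(\left(\left(14 - 248\right) - 205\right) + 225\right) \left(-29\right) = 1517 \left(\left(-234 - 205\right) + 225\right) \left(-29\right) = 1517 \left(-439 + 225\right) \left(-29\right) = 1517 \left(-214\right) \left(-29\right) = \left(-324638\right) \left(-29\right) = 9414502$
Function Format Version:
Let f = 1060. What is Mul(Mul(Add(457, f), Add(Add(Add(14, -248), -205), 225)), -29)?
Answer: 9414502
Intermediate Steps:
Mul(Mul(Add(457, f), Add(Add(Add(14, -248), -205), 225)), -29) = Mul(Mul(Add(457, 1060), Add(Add(Add(14, -248), -205), 225)), -29) = Mul(Mul(1517, Add(Add(-234, -205), 225)), -29) = Mul(Mul(1517, Add(-439, 225)), -29) = Mul(Mul(1517, -214), -29) = Mul(-324638, -29) = 9414502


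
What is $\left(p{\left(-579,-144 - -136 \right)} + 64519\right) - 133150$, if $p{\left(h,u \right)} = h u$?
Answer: $-63999$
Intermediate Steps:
$\left(p{\left(-579,-144 - -136 \right)} + 64519\right) - 133150 = \left(- 579 \left(-144 - -136\right) + 64519\right) - 133150 = \left(- 579 \left(-144 + 136\right) + 64519\right) - 133150 = \left(\left(-579\right) \left(-8\right) + 64519\right) - 133150 = \left(4632 + 64519\right) - 133150 = 69151 - 133150 = -63999$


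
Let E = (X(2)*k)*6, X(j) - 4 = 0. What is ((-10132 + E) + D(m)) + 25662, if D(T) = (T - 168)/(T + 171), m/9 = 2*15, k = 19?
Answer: 2349976/147 ≈ 15986.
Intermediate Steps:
X(j) = 4 (X(j) = 4 + 0 = 4)
m = 270 (m = 9*(2*15) = 9*30 = 270)
D(T) = (-168 + T)/(171 + T)
E = 456 (E = (4*19)*6 = 76*6 = 456)
((-10132 + E) + D(m)) + 25662 = ((-10132 + 456) + (-168 + 270)/(171 + 270)) + 25662 = (-9676 + 102/441) + 25662 = (-9676 + (1/441)*102) + 25662 = (-9676 + 34/147) + 25662 = -1422338/147 + 25662 = 2349976/147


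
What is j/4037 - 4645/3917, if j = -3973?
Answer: -34314106/15812929 ≈ -2.1700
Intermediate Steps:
j/4037 - 4645/3917 = -3973/4037 - 4645/3917 = -34314106/15812929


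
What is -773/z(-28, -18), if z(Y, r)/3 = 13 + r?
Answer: 773/15 ≈ 51.533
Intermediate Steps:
z(Y, r) = 39 + 3*r (z(Y, r) = 3*(13 + r) = 39 + 3*r)
-773/z(-28, -18) = -773/(39 + 3*(-18)) = -773/(39 - 54) = -773/(-15) = -773*(-1/15) = 773/15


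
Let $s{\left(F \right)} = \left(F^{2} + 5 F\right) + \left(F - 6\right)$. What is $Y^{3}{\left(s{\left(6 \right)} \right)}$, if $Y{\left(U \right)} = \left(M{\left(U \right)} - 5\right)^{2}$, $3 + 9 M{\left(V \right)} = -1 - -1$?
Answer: $\frac{16777216}{729} \approx 23014.0$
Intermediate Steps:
$s{\left(F \right)} = -6 + F^{2} + 6 F$ ($s{\left(F \right)} = \left(F^{2} + 5 F\right) + \left(F - 6\right) = \left(F^{2} + 5 F\right) + \left(-6 + F\right) = -6 + F^{2} + 6 F$)
$M{\left(V \right)} = - \frac{1}{3}$ ($M{\left(V \right)} = - \frac{1}{3} + \frac{-1 - -1}{9} = - \frac{1}{3} + \frac{-1 + 1}{9} = - \frac{1}{3} + \frac{1}{9} \cdot 0 = - \frac{1}{3} + 0 = - \frac{1}{3}$)
$Y{\left(U \right)} = \frac{256}{9}$ ($Y{\left(U \right)} = \left(- \frac{1}{3} - 5\right)^{2} = \left(- \frac{16}{3}\right)^{2} = \frac{256}{9}$)
$Y^{3}{\left(s{\left(6 \right)} \right)} = \left(\frac{256}{9}\right)^{3} = \frac{16777216}{729}$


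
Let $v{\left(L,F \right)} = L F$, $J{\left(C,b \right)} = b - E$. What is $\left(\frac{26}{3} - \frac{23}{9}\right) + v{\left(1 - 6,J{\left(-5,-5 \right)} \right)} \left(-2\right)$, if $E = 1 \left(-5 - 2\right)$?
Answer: $\frac{235}{9} \approx 26.111$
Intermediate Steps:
$E = -7$ ($E = 1 \left(-7\right) = -7$)
$J{\left(C,b \right)} = 7 + b$ ($J{\left(C,b \right)} = b - -7 = b + 7 = 7 + b$)
$v{\left(L,F \right)} = F L$
$\left(\frac{26}{3} - \frac{23}{9}\right) + v{\left(1 - 6,J{\left(-5,-5 \right)} \right)} \left(-2\right) = \left(\frac{26}{3} - \frac{23}{9}\right) + \left(7 - 5\right) \left(1 - 6\right) \left(-2\right) = \left(26 \cdot \frac{1}{3} - \frac{23}{9}\right) + 2 \left(1 - 6\right) \left(-2\right) = \left(\frac{26}{3} - \frac{23}{9}\right) + 2 \left(-5\right) \left(-2\right) = \frac{55}{9} - -20 = \frac{55}{9} + 20 = \frac{235}{9}$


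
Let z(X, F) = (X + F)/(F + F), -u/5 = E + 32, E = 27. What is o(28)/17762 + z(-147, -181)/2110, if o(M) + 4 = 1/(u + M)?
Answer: 184750333/905595303570 ≈ 0.00020401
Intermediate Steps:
u = -295 (u = -5*(27 + 32) = -5*59 = -295)
z(X, F) = (F + X)/(2*F) (z(X, F) = (F + X)/((2*F)) = (F + X)*(1/(2*F)) = (F + X)/(2*F))
o(M) = -4 + 1/(-295 + M)
o(28)/17762 + z(-147, -181)/2110 = ((1181 - 4*28)/(-295 + 28))/17762 + ((1/2)*(-181 - 147)/(-181))/2110 = ((1181 - 112)/(-267))*(1/17762) + ((1/2)*(-1/181)*(-328))*(1/2110) = -1/267*1069*(1/17762) + (164/181)*(1/2110) = -1069/267*1/17762 + 82/190955 = -1069/4742454 + 82/190955 = 184750333/905595303570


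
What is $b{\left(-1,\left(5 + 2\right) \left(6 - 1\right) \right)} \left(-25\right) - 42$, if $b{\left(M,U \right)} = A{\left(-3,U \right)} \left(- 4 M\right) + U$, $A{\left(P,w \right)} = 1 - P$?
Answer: $-1317$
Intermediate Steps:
$b{\left(M,U \right)} = U - 16 M$ ($b{\left(M,U \right)} = \left(1 - -3\right) \left(- 4 M\right) + U = \left(1 + 3\right) \left(- 4 M\right) + U = 4 \left(- 4 M\right) + U = - 16 M + U = U - 16 M$)
$b{\left(-1,\left(5 + 2\right) \left(6 - 1\right) \right)} \left(-25\right) - 42 = \left(\left(5 + 2\right) \left(6 - 1\right) - -16\right) \left(-25\right) - 42 = \left(7 \cdot 5 + 16\right) \left(-25\right) - 42 = \left(35 + 16\right) \left(-25\right) - 42 = 51 \left(-25\right) - 42 = -1275 - 42 = -1317$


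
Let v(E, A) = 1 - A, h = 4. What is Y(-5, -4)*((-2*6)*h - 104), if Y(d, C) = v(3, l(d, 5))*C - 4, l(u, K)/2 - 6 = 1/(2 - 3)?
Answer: -4864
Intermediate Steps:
l(u, K) = 10 (l(u, K) = 12 + 2/(2 - 3) = 12 + 2/(-1) = 12 + 2*(-1) = 12 - 2 = 10)
Y(d, C) = -4 - 9*C (Y(d, C) = (1 - 1*10)*C - 4 = (1 - 10)*C - 4 = -9*C - 4 = -4 - 9*C)
Y(-5, -4)*((-2*6)*h - 104) = (-4 - 9*(-4))*(-2*6*4 - 104) = (-4 + 36)*(-12*4 - 104) = 32*(-48 - 104) = 32*(-152) = -4864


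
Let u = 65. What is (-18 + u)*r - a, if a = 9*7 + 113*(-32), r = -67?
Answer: 404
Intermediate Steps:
a = -3553 (a = 63 - 3616 = -3553)
(-18 + u)*r - a = (-18 + 65)*(-67) - 1*(-3553) = 47*(-67) + 3553 = -3149 + 3553 = 404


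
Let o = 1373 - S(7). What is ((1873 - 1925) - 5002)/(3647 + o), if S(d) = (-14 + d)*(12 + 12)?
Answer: -2527/2594 ≈ -0.97417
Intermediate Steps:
S(d) = -336 + 24*d (S(d) = (-14 + d)*24 = -336 + 24*d)
o = 1541 (o = 1373 - (-336 + 24*7) = 1373 - (-336 + 168) = 1373 - 1*(-168) = 1373 + 168 = 1541)
((1873 - 1925) - 5002)/(3647 + o) = ((1873 - 1925) - 5002)/(3647 + 1541) = (-52 - 5002)/5188 = -5054*1/5188 = -2527/2594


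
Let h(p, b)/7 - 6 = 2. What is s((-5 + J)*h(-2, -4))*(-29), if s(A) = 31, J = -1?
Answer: -899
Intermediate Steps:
h(p, b) = 56 (h(p, b) = 42 + 7*2 = 42 + 14 = 56)
s((-5 + J)*h(-2, -4))*(-29) = 31*(-29) = -899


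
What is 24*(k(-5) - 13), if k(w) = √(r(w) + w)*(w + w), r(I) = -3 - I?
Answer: -312 - 240*I*√3 ≈ -312.0 - 415.69*I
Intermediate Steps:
k(w) = 2*I*w*√3 (k(w) = √((-3 - w) + w)*(w + w) = √(-3)*(2*w) = (I*√3)*(2*w) = 2*I*w*√3)
24*(k(-5) - 13) = 24*(2*I*(-5)*√3 - 13) = 24*(-10*I*√3 - 13) = 24*(-13 - 10*I*√3) = -312 - 240*I*√3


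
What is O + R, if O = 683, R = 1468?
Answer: 2151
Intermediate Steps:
O + R = 683 + 1468 = 2151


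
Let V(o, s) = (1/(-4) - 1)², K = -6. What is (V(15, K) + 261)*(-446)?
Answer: -936823/8 ≈ -1.1710e+5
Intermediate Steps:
V(o, s) = 25/16 (V(o, s) = (-¼ - 1)² = (-5/4)² = 25/16)
(V(15, K) + 261)*(-446) = (25/16 + 261)*(-446) = (4201/16)*(-446) = -936823/8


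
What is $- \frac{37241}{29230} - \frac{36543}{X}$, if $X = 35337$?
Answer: $- \frac{794712369}{344300170} \approx -2.3082$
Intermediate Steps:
$- \frac{37241}{29230} - \frac{36543}{X} = - \frac{37241}{29230} - \frac{36543}{35337} = \left(-37241\right) \frac{1}{29230} - \frac{12181}{11779} = - \frac{37241}{29230} - \frac{12181}{11779} = - \frac{794712369}{344300170}$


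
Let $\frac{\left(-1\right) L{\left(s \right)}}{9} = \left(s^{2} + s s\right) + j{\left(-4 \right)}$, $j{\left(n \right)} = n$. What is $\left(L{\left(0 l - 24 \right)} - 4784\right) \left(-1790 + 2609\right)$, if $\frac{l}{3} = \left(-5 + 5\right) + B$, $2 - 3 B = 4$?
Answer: $-12380004$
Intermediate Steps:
$B = - \frac{2}{3}$ ($B = \frac{2}{3} - \frac{4}{3} = - \frac{2}{3} \approx -0.66667$)
$l = -2$ ($l = 3 \left(\left(-5 + 5\right) - \frac{2}{3}\right) = 3 \left(0 - \frac{2}{3}\right) = 3 \left(- \frac{2}{3}\right) = -2$)
$L{\left(s \right)} = 36 - 18 s^{2}$ ($L{\left(s \right)} = - 9 \left(\left(s^{2} + s s\right) - 4\right) = - 9 \left(\left(s^{2} + s^{2}\right) - 4\right) = - 9 \left(2 s^{2} - 4\right) = - 9 \left(-4 + 2 s^{2}\right) = 36 - 18 s^{2}$)
$\left(L{\left(0 l - 24 \right)} - 4784\right) \left(-1790 + 2609\right) = \left(\left(36 - 18 \left(0 \left(-2\right) - 24\right)^{2}\right) - 4784\right) \left(-1790 + 2609\right) = \left(\left(36 - 18 \left(0 - 24\right)^{2}\right) - 4784\right) 819 = \left(\left(36 - 18 \left(-24\right)^{2}\right) - 4784\right) 819 = \left(\left(36 - 10368\right) - 4784\right) 819 = \left(-10332 - 4784\right) 819 = \left(-15116\right) 819 = -12380004$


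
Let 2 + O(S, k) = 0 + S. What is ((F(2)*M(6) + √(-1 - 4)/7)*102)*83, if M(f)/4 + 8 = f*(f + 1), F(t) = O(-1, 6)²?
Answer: 10362384 + 8466*I*√5/7 ≈ 1.0362e+7 + 2704.4*I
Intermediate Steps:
O(S, k) = -2 + S (O(S, k) = -2 + (0 + S) = -2 + S)
F(t) = 9 (F(t) = (-2 - 1)² = (-3)² = 9)
M(f) = -32 + 4*f*(1 + f) (M(f) = -32 + 4*(f*(f + 1)) = -32 + 4*(f*(1 + f)) = -32 + 4*f*(1 + f))
((F(2)*M(6) + √(-1 - 4)/7)*102)*83 = ((9*(-32 + 4*6 + 4*6²) + √(-1 - 4)/7)*102)*83 = ((9*(-32 + 24 + 4*36) + √(-5)*(⅐))*102)*83 = ((9*(-32 + 24 + 144) + (I*√5)*(⅐))*102)*83 = ((9*136 + I*√5/7)*102)*83 = ((1224 + I*√5/7)*102)*83 = (124848 + 102*I*√5/7)*83 = 10362384 + 8466*I*√5/7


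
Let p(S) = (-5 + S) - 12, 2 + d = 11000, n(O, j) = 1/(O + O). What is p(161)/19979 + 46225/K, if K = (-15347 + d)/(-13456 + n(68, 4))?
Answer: 1690072511359941/11816859256 ≈ 1.4302e+5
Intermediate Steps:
n(O, j) = 1/(2*O)
d = 10998 (d = -2 + 11000 = 10998)
K = 591464/1830015 (K = (-15347 + 10998)/(-13456 + (½)/68) = -4349/(-13456 + (½)*(1/68)) = -4349/(-13456 + 1/136) = -4349/(-1830015/136) = -4349*(-136/1830015) = 591464/1830015 ≈ 0.32320)
p(S) = -17 + S
p(161)/19979 + 46225/K = (-17 + 161)/19979 + 46225/(591464/1830015) = 144*(1/19979) + 46225*(1830015/591464) = 144/19979 + 84592443375/591464 = 1690072511359941/11816859256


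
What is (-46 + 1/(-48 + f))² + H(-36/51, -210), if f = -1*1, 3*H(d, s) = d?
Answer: 86435821/40817 ≈ 2117.6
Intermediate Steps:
H(d, s) = d/3
f = -1
(-46 + 1/(-48 + f))² + H(-36/51, -210) = (-46 + 1/(-48 - 1))² + (-36/51)/3 = (-46 + 1/(-49))² + (-36*1/51)/3 = (-46 - 1/49)² + (⅓)*(-12/17) = (-2255/49)² - 4/17 = 5085025/2401 - 4/17 = 86435821/40817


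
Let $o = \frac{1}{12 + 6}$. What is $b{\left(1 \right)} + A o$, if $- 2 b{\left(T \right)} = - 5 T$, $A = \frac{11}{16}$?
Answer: $\frac{731}{288} \approx 2.5382$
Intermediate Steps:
$A = \frac{11}{16}$ ($A = 11 \cdot \frac{1}{16} = \frac{11}{16} \approx 0.6875$)
$b{\left(T \right)} = \frac{5 T}{2}$ ($b{\left(T \right)} = - \frac{\left(-5\right) T}{2} = \frac{5 T}{2}$)
$o = \frac{1}{18} \approx 0.055556$
$b{\left(1 \right)} + A o = \frac{5}{2} \cdot 1 + \frac{11}{16} \cdot \frac{1}{18} = \frac{5}{2} + \frac{11}{288} = \frac{731}{288}$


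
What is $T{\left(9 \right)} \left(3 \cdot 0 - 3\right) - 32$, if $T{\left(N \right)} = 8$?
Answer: $-56$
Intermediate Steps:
$T{\left(9 \right)} \left(3 \cdot 0 - 3\right) - 32 = 8 \left(3 \cdot 0 - 3\right) - 32 = 8 \left(0 - 3\right) - 32 = 8 \left(-3\right) - 32 = -24 - 32 = -56$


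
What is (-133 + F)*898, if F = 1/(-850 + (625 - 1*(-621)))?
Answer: -23647483/198 ≈ -1.1943e+5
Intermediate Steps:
F = 1/396 (F = 1/(-850 + (625 + 621)) = 1/(-850 + 1246) = 1/396 ≈ 0.0025253)
(-133 + F)*898 = (-133 + 1/396)*898 = -52667/396*898 = -23647483/198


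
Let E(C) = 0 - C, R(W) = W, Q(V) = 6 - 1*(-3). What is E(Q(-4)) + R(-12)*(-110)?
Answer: 1311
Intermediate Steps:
Q(V) = 9 (Q(V) = 6 + 3 = 9)
E(C) = -C
E(Q(-4)) + R(-12)*(-110) = -1*9 - 12*(-110) = -9 + 1320 = 1311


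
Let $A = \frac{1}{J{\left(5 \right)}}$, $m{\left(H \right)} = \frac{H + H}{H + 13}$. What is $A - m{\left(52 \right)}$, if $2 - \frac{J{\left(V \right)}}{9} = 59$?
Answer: $- \frac{4109}{2565} \approx -1.6019$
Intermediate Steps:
$J{\left(V \right)} = -513$ ($J{\left(V \right)} = 18 - 531 = -513$)
$m{\left(H \right)} = \frac{2 H}{13 + H}$
$A = - \frac{1}{513}$ ($A = \frac{1}{-513} = - \frac{1}{513} \approx -0.0019493$)
$A - m{\left(52 \right)} = - \frac{1}{513} - 2 \cdot 52 \frac{1}{13 + 52} = - \frac{1}{513} - 2 \cdot 52 \cdot \frac{1}{65} = - \frac{1}{513} - \frac{8}{5} = - \frac{4109}{2565}$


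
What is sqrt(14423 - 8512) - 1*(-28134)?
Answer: 28134 + sqrt(5911) ≈ 28211.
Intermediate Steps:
sqrt(14423 - 8512) - 1*(-28134) = sqrt(5911) + 28134 = 28134 + sqrt(5911)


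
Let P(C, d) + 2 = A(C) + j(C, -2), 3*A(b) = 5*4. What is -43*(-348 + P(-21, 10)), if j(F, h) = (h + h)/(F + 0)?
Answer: 103286/7 ≈ 14755.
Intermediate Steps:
A(b) = 20/3 (A(b) = (5*4)/3 = (⅓)*20 = 20/3)
j(F, h) = 2*h/F (j(F, h) = (2*h)/F = 2*h/F)
P(C, d) = 14/3 - 4/C (P(C, d) = -2 + (20/3 + 2*(-2)/C) = -2 + (20/3 - 4/C) = 14/3 - 4/C)
-43*(-348 + P(-21, 10)) = -43*(-348 + (14/3 - 4/(-21))) = -43*(-348 + (14/3 - 4*(-1/21))) = -43*(-348 + (14/3 + 4/21)) = -43*(-348 + 34/7) = -43*(-2402/7) = 103286/7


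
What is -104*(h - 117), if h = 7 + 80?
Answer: 3120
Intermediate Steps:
h = 87
-104*(h - 117) = -104*(87 - 117) = -104*(-30) = 3120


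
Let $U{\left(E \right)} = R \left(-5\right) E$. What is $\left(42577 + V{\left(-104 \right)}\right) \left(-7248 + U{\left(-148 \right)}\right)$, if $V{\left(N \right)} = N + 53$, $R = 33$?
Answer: $730256472$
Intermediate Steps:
$V{\left(N \right)} = 53 + N$
$U{\left(E \right)} = - 165 E$ ($U{\left(E \right)} = 33 \left(-5\right) E = - 165 E$)
$\left(42577 + V{\left(-104 \right)}\right) \left(-7248 + U{\left(-148 \right)}\right) = \left(42577 + \left(53 - 104\right)\right) \left(-7248 - -24420\right) = \left(42577 - 51\right) \left(-7248 + 24420\right) = 42526 \cdot 17172 = 730256472$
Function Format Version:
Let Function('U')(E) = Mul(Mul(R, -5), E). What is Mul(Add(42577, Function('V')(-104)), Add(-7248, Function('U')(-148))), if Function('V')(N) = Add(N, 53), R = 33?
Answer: 730256472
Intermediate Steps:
Function('V')(N) = Add(53, N)
Function('U')(E) = Mul(-165, E) (Function('U')(E) = Mul(Mul(33, -5), E) = Mul(-165, E))
Mul(Add(42577, Function('V')(-104)), Add(-7248, Function('U')(-148))) = Mul(Add(42577, Add(53, -104)), Add(-7248, Mul(-165, -148))) = Mul(Add(42577, -51), Add(-7248, 24420)) = Mul(42526, 17172) = 730256472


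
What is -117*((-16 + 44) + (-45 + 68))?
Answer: -5967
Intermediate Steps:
-117*((-16 + 44) + (-45 + 68)) = -117*(28 + 23) = -117*51 = -5967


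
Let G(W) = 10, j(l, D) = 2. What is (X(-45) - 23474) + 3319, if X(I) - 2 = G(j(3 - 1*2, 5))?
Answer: -20143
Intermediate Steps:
X(I) = 12 (X(I) = 2 + 10 = 12)
(X(-45) - 23474) + 3319 = (12 - 23474) + 3319 = -23462 + 3319 = -20143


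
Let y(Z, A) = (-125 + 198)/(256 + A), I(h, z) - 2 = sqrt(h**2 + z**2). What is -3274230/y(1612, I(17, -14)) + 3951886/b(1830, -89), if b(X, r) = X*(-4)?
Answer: -3091934148239/267180 - 3274230*sqrt(485)/73 ≈ -1.2560e+7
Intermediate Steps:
I(h, z) = 2 + sqrt(h**2 + z**2)
b(X, r) = -4*X
y(Z, A) = 73/(256 + A)
-3274230/y(1612, I(17, -14)) + 3951886/b(1830, -89) = -(844751340/73 + 3274230*sqrt(17**2 + (-14)**2)/73) + 3951886/((-4*1830)) = -(844751340/73 + 3274230*sqrt(289 + 196)/73) + 3951886/(-7320) = -(844751340/73 + 3274230*sqrt(485)/73) + 3951886*(-1/7320) = -(844751340/73 + 3274230*sqrt(485)/73) - 1975943/3660 = -3274230*(258/73 + sqrt(485)/73) - 1975943/3660 = (-844751340/73 - 3274230*sqrt(485)/73) - 1975943/3660 = -3091934148239/267180 - 3274230*sqrt(485)/73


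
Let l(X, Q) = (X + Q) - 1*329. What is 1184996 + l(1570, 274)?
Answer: 1186511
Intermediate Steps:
l(X, Q) = -329 + Q + X (l(X, Q) = (Q + X) - 329 = -329 + Q + X)
1184996 + l(1570, 274) = 1184996 + (-329 + 274 + 1570) = 1184996 + 1515 = 1186511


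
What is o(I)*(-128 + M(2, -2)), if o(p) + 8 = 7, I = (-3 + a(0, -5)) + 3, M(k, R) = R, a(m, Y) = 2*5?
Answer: 130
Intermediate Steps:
a(m, Y) = 10
I = 10 (I = (-3 + 10) + 3 = 7 + 3 = 10)
o(p) = -1 (o(p) = -8 + 7 = -1)
o(I)*(-128 + M(2, -2)) = -(-128 - 2) = -1*(-130) = 130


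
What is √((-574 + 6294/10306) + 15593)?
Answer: √398821866262/5153 ≈ 122.55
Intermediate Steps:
√((-574 + 6294/10306) + 15593) = √((-574 + 6294*(1/10306)) + 15593) = √((-574 + 3147/5153) + 15593) = √(-2954675/5153 + 15593) = √(77396054/5153) = √398821866262/5153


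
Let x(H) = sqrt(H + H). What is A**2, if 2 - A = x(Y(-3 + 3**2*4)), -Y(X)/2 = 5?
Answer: 4*(1 - I*sqrt(5))**2 ≈ -16.0 - 17.889*I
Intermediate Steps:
Y(X) = -10 (Y(X) = -2*5 = -10)
x(H) = sqrt(2)*sqrt(H) (x(H) = sqrt(2*H) = sqrt(2)*sqrt(H))
A = 2 - 2*I*sqrt(5) (A = 2 - sqrt(2)*sqrt(-10) = 2 - sqrt(2)*I*sqrt(10) = 2 - 2*I*sqrt(5) ≈ 2.0 - 4.4721*I)
A**2 = (2 - 2*I*sqrt(5))**2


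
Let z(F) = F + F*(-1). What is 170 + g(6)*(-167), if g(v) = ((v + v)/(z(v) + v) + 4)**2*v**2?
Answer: -216262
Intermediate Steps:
z(F) = 0 (z(F) = F - F = 0)
g(v) = 36*v**2 (g(v) = ((v + v)/(0 + v) + 4)**2*v**2 = ((2*v)/v + 4)**2*v**2 = (2 + 4)**2*v**2 = 6**2*v**2 = 36*v**2)
170 + g(6)*(-167) = 170 + (36*6**2)*(-167) = 170 + (36*36)*(-167) = 170 + 1296*(-167) = 170 - 216432 = -216262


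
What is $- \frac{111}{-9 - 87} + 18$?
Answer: $\frac{613}{32} \approx 19.156$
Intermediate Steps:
$- \frac{111}{-9 - 87} + 18 = - \frac{111}{-96} + 18 = \left(-111\right) \left(- \frac{1}{96}\right) + 18 = \frac{37}{32} + 18 = \frac{613}{32}$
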